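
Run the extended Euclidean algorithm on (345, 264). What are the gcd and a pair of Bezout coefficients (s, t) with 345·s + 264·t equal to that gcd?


Euclidean algorithm on (345, 264) — divide until remainder is 0:
  345 = 1 · 264 + 81
  264 = 3 · 81 + 21
  81 = 3 · 21 + 18
  21 = 1 · 18 + 3
  18 = 6 · 3 + 0
gcd(345, 264) = 3.
Track Bezout coefficients alongside the remainders: start with r₀ = 345 = a·1 + b·0 (s = 1, t = 0) and r₁ = 264 = a·0 + b·1 (s = 0, t = 1); each new remainder r_{k+1} = r_{k-1} − q_k·r_k inherits s_{k+1} = s_{k-1} − q_k·s_k, t_{k+1} = t_{k-1} − q_k·t_k, so r_k = a·s_k + b·t_k at every step:
  q = 1: r = 81, s = 1 − 1·0 = 1, t = 0 − 1·1 = -1  (check: 345·1 + 264·(-1) = 81)
  q = 3: r = 21, s = 0 − 3·1 = -3, t = 1 − 3·(-1) = 4  (check: 345·(-3) + 264·4 = 21)
  q = 3: r = 18, s = 1 − 3·(-3) = 10, t = -1 − 3·4 = -13  (check: 345·10 + 264·(-13) = 18)
  q = 1: r = 3, s = -3 − 1·10 = -13, t = 4 − 1·(-13) = 17  (check: 345·(-13) + 264·17 = 3)
The row with r = 3 (the gcd) gives the Bezout coefficients s = -13, t = 17.
Result: 345 · (-13) + 264 · (17) = 3.

gcd(345, 264) = 3; s = -13, t = 17 (check: 345·(-13) + 264·17 = 3).


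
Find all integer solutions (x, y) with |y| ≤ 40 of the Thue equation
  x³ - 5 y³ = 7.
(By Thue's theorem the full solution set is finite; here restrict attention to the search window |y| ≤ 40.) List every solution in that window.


The equation is x³ - 5y³ = 7. For fixed y, x³ = 5·y³ + 7, so a solution requires the RHS to be a perfect cube.
Strategy: iterate y from -40 to 40, compute RHS = 5·y³ + 7, and check whether it is a (positive or negative) perfect cube.
Check small values of y:
  y = 0: RHS = 7 is not a perfect cube.
  y = 1: RHS = 12 is not a perfect cube.
  y = -1: RHS = 2 is not a perfect cube.
  y = 2: RHS = 47 is not a perfect cube.
  y = -2: RHS = -33 is not a perfect cube.
  y = 3: RHS = 142 is not a perfect cube.
  y = -3: RHS = -128 is not a perfect cube.
Continuing the search up to |y| = 40 finds no solutions either.
No (x, y) in the scanned range satisfies the equation.

No integer solutions with |y| ≤ 40.


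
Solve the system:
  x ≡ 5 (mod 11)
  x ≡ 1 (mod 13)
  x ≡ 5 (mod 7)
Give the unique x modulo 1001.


Moduli 11, 13, 7 are pairwise coprime; by CRT there is a unique solution modulo M = 11 · 13 · 7 = 1001.
Solve pairwise, accumulating the modulus:
  Start with x ≡ 5 (mod 11).
  Combine with x ≡ 1 (mod 13): since gcd(11, 13) = 1, we get a unique residue mod 143.
    Write x = 5 + 11·t and substitute into x ≡ 1 (mod 13): 11·t ≡ 1 − 5 = -4 (mod 13).
    Reduce coefficients mod 13: 11·t ≡ 9 (mod 13).
    The inverse of 11 mod 13 is 6 (since 11·6 = 66 = 5·13 + 1), so t ≡ 6·9 = 54 ≡ 2 (mod 13).
    Then x = 5 + 11·2 = 27, valid modulo lcm(11, 13) = 143: x ≡ 27 (mod 143).
  Combine with x ≡ 5 (mod 7): since gcd(143, 7) = 1, we get a unique residue mod 1001.
    Write x = 27 + 143·t and substitute into x ≡ 5 (mod 7): 143·t ≡ 5 − 27 = -22 (mod 7).
    Reduce coefficients mod 7: 3·t ≡ 6 (mod 7).
    The inverse of 3 mod 7 is 5 (since 3·5 = 15 = 2·7 + 1), so t ≡ 5·6 = 30 ≡ 2 (mod 7).
    Then x = 27 + 143·2 = 313, valid modulo lcm(143, 7) = 1001: x ≡ 313 (mod 1001).
Verify: 313 mod 11 = 5 ✓, 313 mod 13 = 1 ✓, 313 mod 7 = 5 ✓.

x ≡ 313 (mod 1001).


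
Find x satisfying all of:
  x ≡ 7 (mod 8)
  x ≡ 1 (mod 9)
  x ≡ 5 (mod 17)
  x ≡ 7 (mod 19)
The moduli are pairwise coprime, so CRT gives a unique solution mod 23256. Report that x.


Product of moduli M = 8 · 9 · 17 · 19 = 23256.
Merge one congruence at a time:
  Start: x ≡ 7 (mod 8).
  Combine with x ≡ 1 (mod 9); new modulus lcm = 72.
    Write x = 7 + 8·t and substitute into x ≡ 1 (mod 9): 8·t ≡ 1 − 7 = -6 (mod 9).
    Reduce coefficients mod 9: 8·t ≡ 3 (mod 9).
    The inverse of 8 mod 9 is 8 (since 8·8 = 64 = 7·9 + 1), so t ≡ 8·3 = 24 ≡ 6 (mod 9).
    Then x = 7 + 8·6 = 55, valid modulo lcm(8, 9) = 72: x ≡ 55 (mod 72).
  Combine with x ≡ 5 (mod 17); new modulus lcm = 1224.
    Write x = 55 + 72·t and substitute into x ≡ 5 (mod 17): 72·t ≡ 5 − 55 = -50 (mod 17).
    Reduce coefficients mod 17: 4·t ≡ 1 (mod 17).
    The inverse of 4 mod 17 is 13 (since 4·13 = 52 = 3·17 + 1), so t ≡ 13·1 = 13 ≡ 13 (mod 17).
    Then x = 55 + 72·13 = 991, valid modulo lcm(72, 17) = 1224: x ≡ 991 (mod 1224).
  Combine with x ≡ 7 (mod 19); new modulus lcm = 23256.
    Write x = 991 + 1224·t and substitute into x ≡ 7 (mod 19): 1224·t ≡ 7 − 991 = -984 (mod 19).
    Reduce coefficients mod 19: 8·t ≡ 4 (mod 19).
    The inverse of 8 mod 19 is 12 (since 8·12 = 96 = 5·19 + 1), so t ≡ 12·4 = 48 ≡ 10 (mod 19).
    Then x = 991 + 1224·10 = 13231, valid modulo lcm(1224, 19) = 23256: x ≡ 13231 (mod 23256).
Verify against each original: 13231 mod 8 = 7, 13231 mod 9 = 1, 13231 mod 17 = 5, 13231 mod 19 = 7.

x ≡ 13231 (mod 23256).


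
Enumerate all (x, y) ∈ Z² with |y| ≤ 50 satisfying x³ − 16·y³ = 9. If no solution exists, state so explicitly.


The equation is x³ - 16y³ = 9. For fixed y, x³ = 16·y³ + 9, so a solution requires the RHS to be a perfect cube.
Strategy: iterate y from -50 to 50, compute RHS = 16·y³ + 9, and check whether it is a (positive or negative) perfect cube.
Check small values of y:
  y = 0: RHS = 9 is not a perfect cube.
  y = 1: RHS = 25 is not a perfect cube.
  y = -1: RHS = -7 is not a perfect cube.
  y = 2: RHS = 137 is not a perfect cube.
  y = -2: RHS = -119 is not a perfect cube.
  y = 3: RHS = 441 is not a perfect cube.
  y = -3: RHS = -423 is not a perfect cube.
Continuing the search up to |y| = 50 finds no solutions either.
No (x, y) in the scanned range satisfies the equation.

No integer solutions with |y| ≤ 50.


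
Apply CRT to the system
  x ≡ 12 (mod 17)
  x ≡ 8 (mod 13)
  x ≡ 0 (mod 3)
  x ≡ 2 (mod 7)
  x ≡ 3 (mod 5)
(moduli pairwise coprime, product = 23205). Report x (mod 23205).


Product of moduli M = 17 · 13 · 3 · 7 · 5 = 23205.
Merge one congruence at a time:
  Start: x ≡ 12 (mod 17).
  Combine with x ≡ 8 (mod 13); new modulus lcm = 221.
    Write x = 12 + 17·t and substitute into x ≡ 8 (mod 13): 17·t ≡ 8 − 12 = -4 (mod 13).
    Reduce coefficients mod 13: 4·t ≡ 9 (mod 13).
    The inverse of 4 mod 13 is 10 (since 4·10 = 40 = 3·13 + 1), so t ≡ 10·9 = 90 ≡ 12 (mod 13).
    Then x = 12 + 17·12 = 216, valid modulo lcm(17, 13) = 221: x ≡ 216 (mod 221).
  Combine with x ≡ 0 (mod 3); new modulus lcm = 663.
    Write x = 216 + 221·t and substitute into x ≡ 0 (mod 3): 221·t ≡ 0 − 216 = -216 (mod 3).
    Reduce coefficients mod 3: 2·t ≡ 0 (mod 3).
    The inverse of 2 mod 3 is 2 (since 2·2 = 4 = 1·3 + 1), so t ≡ 2·0 = 0 ≡ 0 (mod 3).
    Then x = 216 + 221·0 = 216, valid modulo lcm(221, 3) = 663: x ≡ 216 (mod 663).
  Combine with x ≡ 2 (mod 7); new modulus lcm = 4641.
    Write x = 216 + 663·t and substitute into x ≡ 2 (mod 7): 663·t ≡ 2 − 216 = -214 (mod 7).
    Reduce coefficients mod 7: 5·t ≡ 3 (mod 7).
    The inverse of 5 mod 7 is 3 (since 5·3 = 15 = 2·7 + 1), so t ≡ 3·3 = 9 ≡ 2 (mod 7).
    Then x = 216 + 663·2 = 1542, valid modulo lcm(663, 7) = 4641: x ≡ 1542 (mod 4641).
  Combine with x ≡ 3 (mod 5); new modulus lcm = 23205.
    Write x = 1542 + 4641·t and substitute into x ≡ 3 (mod 5): 4641·t ≡ 3 − 1542 = -1539 (mod 5).
    Reduce coefficients mod 5: 1·t ≡ 1 (mod 5).
    So t ≡ 1 (mod 5).
    Then x = 1542 + 4641·1 = 6183, valid modulo lcm(4641, 5) = 23205: x ≡ 6183 (mod 23205).
Verify against each original: 6183 mod 17 = 12, 6183 mod 13 = 8, 6183 mod 3 = 0, 6183 mod 7 = 2, 6183 mod 5 = 3.

x ≡ 6183 (mod 23205).


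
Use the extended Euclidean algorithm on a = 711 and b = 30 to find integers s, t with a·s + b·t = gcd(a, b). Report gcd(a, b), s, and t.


Euclidean algorithm on (711, 30) — divide until remainder is 0:
  711 = 23 · 30 + 21
  30 = 1 · 21 + 9
  21 = 2 · 9 + 3
  9 = 3 · 3 + 0
gcd(711, 30) = 3.
Track Bezout coefficients alongside the remainders: start with r₀ = 711 = a·1 + b·0 (s = 1, t = 0) and r₁ = 30 = a·0 + b·1 (s = 0, t = 1); each new remainder r_{k+1} = r_{k-1} − q_k·r_k inherits s_{k+1} = s_{k-1} − q_k·s_k, t_{k+1} = t_{k-1} − q_k·t_k, so r_k = a·s_k + b·t_k at every step:
  q = 23: r = 21, s = 1 − 23·0 = 1, t = 0 − 23·1 = -23  (check: 711·1 + 30·(-23) = 21)
  q = 1: r = 9, s = 0 − 1·1 = -1, t = 1 − 1·(-23) = 24  (check: 711·(-1) + 30·24 = 9)
  q = 2: r = 3, s = 1 − 2·(-1) = 3, t = -23 − 2·24 = -71  (check: 711·3 + 30·(-71) = 3)
The row with r = 3 (the gcd) gives the Bezout coefficients s = 3, t = -71.
Result: 711 · (3) + 30 · (-71) = 3.

gcd(711, 30) = 3; s = 3, t = -71 (check: 711·3 + 30·(-71) = 3).


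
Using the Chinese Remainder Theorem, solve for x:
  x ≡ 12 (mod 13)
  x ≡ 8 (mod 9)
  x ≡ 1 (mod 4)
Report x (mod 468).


Moduli 13, 9, 4 are pairwise coprime; by CRT there is a unique solution modulo M = 13 · 9 · 4 = 468.
Solve pairwise, accumulating the modulus:
  Start with x ≡ 12 (mod 13).
  Combine with x ≡ 8 (mod 9): since gcd(13, 9) = 1, we get a unique residue mod 117.
    Write x = 12 + 13·t and substitute into x ≡ 8 (mod 9): 13·t ≡ 8 − 12 = -4 (mod 9).
    Reduce coefficients mod 9: 4·t ≡ 5 (mod 9).
    The inverse of 4 mod 9 is 7 (since 4·7 = 28 = 3·9 + 1), so t ≡ 7·5 = 35 ≡ 8 (mod 9).
    Then x = 12 + 13·8 = 116, valid modulo lcm(13, 9) = 117: x ≡ 116 (mod 117).
  Combine with x ≡ 1 (mod 4): since gcd(117, 4) = 1, we get a unique residue mod 468.
    Write x = 116 + 117·t and substitute into x ≡ 1 (mod 4): 117·t ≡ 1 − 116 = -115 (mod 4).
    Reduce coefficients mod 4: 1·t ≡ 1 (mod 4).
    So t ≡ 1 (mod 4).
    Then x = 116 + 117·1 = 233, valid modulo lcm(117, 4) = 468: x ≡ 233 (mod 468).
Verify: 233 mod 13 = 12 ✓, 233 mod 9 = 8 ✓, 233 mod 4 = 1 ✓.

x ≡ 233 (mod 468).


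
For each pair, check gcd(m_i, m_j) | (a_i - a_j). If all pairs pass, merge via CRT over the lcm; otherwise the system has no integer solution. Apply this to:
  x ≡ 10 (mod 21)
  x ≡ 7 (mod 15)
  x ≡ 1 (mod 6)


Moduli 21, 15, 6 are not pairwise coprime, so CRT works modulo lcm(m_i) when all pairwise compatibility conditions hold.
Pairwise compatibility: gcd(m_i, m_j) must divide a_i - a_j for every pair.
Merge one congruence at a time:
  Start: x ≡ 10 (mod 21).
  Combine with x ≡ 7 (mod 15): gcd(21, 15) = 3; 7 - 10 = -3, which IS divisible by 3, so compatible.
    Write x = 10 + 21·t and substitute into x ≡ 7 (mod 15): 21·t ≡ 7 − 10 = -3 (mod 15).
    Divide the congruence (and modulus) by g = 3: 7·t ≡ -1 (mod 5).
    Reduce coefficients mod 5: 2·t ≡ 4 (mod 5).
    The inverse of 2 mod 5 is 3 (since 2·3 = 6 = 1·5 + 1), so t ≡ 3·4 = 12 ≡ 2 (mod 5).
    Then x = 10 + 21·2 = 52, valid modulo lcm(21, 15) = 105: x ≡ 52 (mod 105).
  Combine with x ≡ 1 (mod 6): gcd(105, 6) = 3; 1 - 52 = -51, which IS divisible by 3, so compatible.
    Write x = 52 + 105·t and substitute into x ≡ 1 (mod 6): 105·t ≡ 1 − 52 = -51 (mod 6).
    Divide the congruence (and modulus) by g = 3: 35·t ≡ -17 (mod 2).
    Reduce coefficients mod 2: 1·t ≡ 1 (mod 2).
    So t ≡ 1 (mod 2).
    Then x = 52 + 105·1 = 157, valid modulo lcm(105, 6) = 210: x ≡ 157 (mod 210).
Verify: 157 mod 21 = 10, 157 mod 15 = 7, 157 mod 6 = 1.

x ≡ 157 (mod 210).


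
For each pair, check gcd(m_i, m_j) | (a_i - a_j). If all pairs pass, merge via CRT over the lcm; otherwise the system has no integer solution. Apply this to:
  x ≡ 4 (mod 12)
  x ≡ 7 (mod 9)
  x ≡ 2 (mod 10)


Moduli 12, 9, 10 are not pairwise coprime, so CRT works modulo lcm(m_i) when all pairwise compatibility conditions hold.
Pairwise compatibility: gcd(m_i, m_j) must divide a_i - a_j for every pair.
Merge one congruence at a time:
  Start: x ≡ 4 (mod 12).
  Combine with x ≡ 7 (mod 9): gcd(12, 9) = 3; 7 - 4 = 3, which IS divisible by 3, so compatible.
    Write x = 4 + 12·t and substitute into x ≡ 7 (mod 9): 12·t ≡ 7 − 4 = 3 (mod 9).
    Divide the congruence (and modulus) by g = 3: 4·t ≡ 1 (mod 3).
    Reduce coefficients mod 3: 1·t ≡ 1 (mod 3).
    So t ≡ 1 (mod 3).
    Then x = 4 + 12·1 = 16, valid modulo lcm(12, 9) = 36: x ≡ 16 (mod 36).
  Combine with x ≡ 2 (mod 10): gcd(36, 10) = 2; 2 - 16 = -14, which IS divisible by 2, so compatible.
    Write x = 16 + 36·t and substitute into x ≡ 2 (mod 10): 36·t ≡ 2 − 16 = -14 (mod 10).
    Divide the congruence (and modulus) by g = 2: 18·t ≡ -7 (mod 5).
    Reduce coefficients mod 5: 3·t ≡ 3 (mod 5).
    The inverse of 3 mod 5 is 2 (since 3·2 = 6 = 1·5 + 1), so t ≡ 2·3 = 6 ≡ 1 (mod 5).
    Then x = 16 + 36·1 = 52, valid modulo lcm(36, 10) = 180: x ≡ 52 (mod 180).
Verify: 52 mod 12 = 4, 52 mod 9 = 7, 52 mod 10 = 2.

x ≡ 52 (mod 180).


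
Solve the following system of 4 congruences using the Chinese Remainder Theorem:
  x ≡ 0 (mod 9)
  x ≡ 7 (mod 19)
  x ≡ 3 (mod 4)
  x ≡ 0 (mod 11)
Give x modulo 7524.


Product of moduli M = 9 · 19 · 4 · 11 = 7524.
Merge one congruence at a time:
  Start: x ≡ 0 (mod 9).
  Combine with x ≡ 7 (mod 19); new modulus lcm = 171.
    Write x = 0 + 9·t and substitute into x ≡ 7 (mod 19): 9·t ≡ 7 − 0 = 7 (mod 19).
    The inverse of 9 mod 19 is 17 (since 9·17 = 153 = 8·19 + 1), so t ≡ 17·7 = 119 ≡ 5 (mod 19).
    Then x = 0 + 9·5 = 45, valid modulo lcm(9, 19) = 171: x ≡ 45 (mod 171).
  Combine with x ≡ 3 (mod 4); new modulus lcm = 684.
    Write x = 45 + 171·t and substitute into x ≡ 3 (mod 4): 171·t ≡ 3 − 45 = -42 (mod 4).
    Reduce coefficients mod 4: 3·t ≡ 2 (mod 4).
    The inverse of 3 mod 4 is 3 (since 3·3 = 9 = 2·4 + 1), so t ≡ 3·2 = 6 ≡ 2 (mod 4).
    Then x = 45 + 171·2 = 387, valid modulo lcm(171, 4) = 684: x ≡ 387 (mod 684).
  Combine with x ≡ 0 (mod 11); new modulus lcm = 7524.
    Write x = 387 + 684·t and substitute into x ≡ 0 (mod 11): 684·t ≡ 0 − 387 = -387 (mod 11).
    Reduce coefficients mod 11: 2·t ≡ 9 (mod 11).
    The inverse of 2 mod 11 is 6 (since 2·6 = 12 = 1·11 + 1), so t ≡ 6·9 = 54 ≡ 10 (mod 11).
    Then x = 387 + 684·10 = 7227, valid modulo lcm(684, 11) = 7524: x ≡ 7227 (mod 7524).
Verify against each original: 7227 mod 9 = 0, 7227 mod 19 = 7, 7227 mod 4 = 3, 7227 mod 11 = 0.

x ≡ 7227 (mod 7524).


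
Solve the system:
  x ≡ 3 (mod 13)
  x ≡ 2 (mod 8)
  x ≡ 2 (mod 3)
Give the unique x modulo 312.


Moduli 13, 8, 3 are pairwise coprime; by CRT there is a unique solution modulo M = 13 · 8 · 3 = 312.
Solve pairwise, accumulating the modulus:
  Start with x ≡ 3 (mod 13).
  Combine with x ≡ 2 (mod 8): since gcd(13, 8) = 1, we get a unique residue mod 104.
    Write x = 3 + 13·t and substitute into x ≡ 2 (mod 8): 13·t ≡ 2 − 3 = -1 (mod 8).
    Reduce coefficients mod 8: 5·t ≡ 7 (mod 8).
    The inverse of 5 mod 8 is 5 (since 5·5 = 25 = 3·8 + 1), so t ≡ 5·7 = 35 ≡ 3 (mod 8).
    Then x = 3 + 13·3 = 42, valid modulo lcm(13, 8) = 104: x ≡ 42 (mod 104).
  Combine with x ≡ 2 (mod 3): since gcd(104, 3) = 1, we get a unique residue mod 312.
    Write x = 42 + 104·t and substitute into x ≡ 2 (mod 3): 104·t ≡ 2 − 42 = -40 (mod 3).
    Reduce coefficients mod 3: 2·t ≡ 2 (mod 3).
    The inverse of 2 mod 3 is 2 (since 2·2 = 4 = 1·3 + 1), so t ≡ 2·2 = 4 ≡ 1 (mod 3).
    Then x = 42 + 104·1 = 146, valid modulo lcm(104, 3) = 312: x ≡ 146 (mod 312).
Verify: 146 mod 13 = 3 ✓, 146 mod 8 = 2 ✓, 146 mod 3 = 2 ✓.

x ≡ 146 (mod 312).


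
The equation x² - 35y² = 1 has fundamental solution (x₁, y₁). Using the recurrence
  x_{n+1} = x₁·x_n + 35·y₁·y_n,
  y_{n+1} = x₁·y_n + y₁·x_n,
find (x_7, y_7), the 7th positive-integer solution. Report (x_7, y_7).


Step 1: Find the fundamental solution (x₁, y₁) of x² - 35y² = 1.
  Expand √35 as a continued fraction. a₀ = ⌊√35⌋ = 5; iterate m_{k+1} = d_k·a_k − m_k, d_{k+1} = (35 − m_{k+1}²)/d_k, a_{k+1} = ⌊(a₀ + m_{k+1})/d_{k+1}⌋ (starting m₀ = 0, d₀ = 1), with convergents p_k = a_k·p_{k-1} + p_{k-2}, q_k = a_k·q_{k-1} + q_{k-2} (p₋₁ = 1, q₋₁ = 0):
  k = 0: a₀ = 5; p₀/q₀ = 5/1; p₀² − 35·q₀² = 25 − 35 = -10.
  k = 1: m = 5, d = 10, a = ⌊(5 + 5)/10⌋ = 1; p/q = (1·5 + 1)/(1·1 + 0) = 6/1; p² − 35·q² = 36 − 35 = 1.
  The first convergent with p² − 35·q² = 1 gives the fundamental solution (x₁, y₁) = (6, 1).
Step 2: Apply the recurrence (x_{n+1}, y_{n+1}) = (x₁x_n + 35y₁y_n, x₁y_n + y₁x_n) repeatedly.
  From (x_1, y_1) = (6, 1): x_2 = 6·6 + 35·1·1 = 71; y_2 = 6·1 + 1·6 = 12.
  From (x_2, y_2) = (71, 12): x_3 = 6·71 + 35·1·12 = 846; y_3 = 6·12 + 1·71 = 143.
  From (x_3, y_3) = (846, 143): x_4 = 6·846 + 35·1·143 = 10081; y_4 = 6·143 + 1·846 = 1704.
  From (x_4, y_4) = (10081, 1704): x_5 = 6·10081 + 35·1·1704 = 120126; y_5 = 6·1704 + 1·10081 = 20305.
  From (x_5, y_5) = (120126, 20305): x_6 = 6·120126 + 35·1·20305 = 1431431; y_6 = 6·20305 + 1·120126 = 241956.
  From (x_6, y_6) = (1431431, 241956): x_7 = 6·1431431 + 35·1·241956 = 17057046; y_7 = 6·241956 + 1·1431431 = 2883167.
Step 3: Verify x_7² - 35·y_7² = 290942818246116 - 290942818246115 = 1 (should be 1). ✓

(x_1, y_1) = (6, 1); (x_7, y_7) = (17057046, 2883167).


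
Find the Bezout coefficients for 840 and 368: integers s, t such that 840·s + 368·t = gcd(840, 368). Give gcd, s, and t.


Euclidean algorithm on (840, 368) — divide until remainder is 0:
  840 = 2 · 368 + 104
  368 = 3 · 104 + 56
  104 = 1 · 56 + 48
  56 = 1 · 48 + 8
  48 = 6 · 8 + 0
gcd(840, 368) = 8.
Track Bezout coefficients alongside the remainders: start with r₀ = 840 = a·1 + b·0 (s = 1, t = 0) and r₁ = 368 = a·0 + b·1 (s = 0, t = 1); each new remainder r_{k+1} = r_{k-1} − q_k·r_k inherits s_{k+1} = s_{k-1} − q_k·s_k, t_{k+1} = t_{k-1} − q_k·t_k, so r_k = a·s_k + b·t_k at every step:
  q = 2: r = 104, s = 1 − 2·0 = 1, t = 0 − 2·1 = -2  (check: 840·1 + 368·(-2) = 104)
  q = 3: r = 56, s = 0 − 3·1 = -3, t = 1 − 3·(-2) = 7  (check: 840·(-3) + 368·7 = 56)
  q = 1: r = 48, s = 1 − 1·(-3) = 4, t = -2 − 1·7 = -9  (check: 840·4 + 368·(-9) = 48)
  q = 1: r = 8, s = -3 − 1·4 = -7, t = 7 − 1·(-9) = 16  (check: 840·(-7) + 368·16 = 8)
The row with r = 8 (the gcd) gives the Bezout coefficients s = -7, t = 16.
Result: 840 · (-7) + 368 · (16) = 8.

gcd(840, 368) = 8; s = -7, t = 16 (check: 840·(-7) + 368·16 = 8).


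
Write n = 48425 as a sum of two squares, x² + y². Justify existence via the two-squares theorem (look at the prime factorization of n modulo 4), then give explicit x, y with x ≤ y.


Step 1: Factor n = 48425 = 5^2 · 13 · 149.
Step 2: Check the mod-4 condition on each prime factor: 5 ≡ 1 (mod 4), exponent 2; 13 ≡ 1 (mod 4), exponent 1; 149 ≡ 1 (mod 4), exponent 1.
All primes ≡ 3 (mod 4) appear to even exponent (or don't appear), so by the two-squares theorem n IS expressible as a sum of two squares.
Step 3: Build a representation. Group n = k² · m with k = 5 and m = 13 · 149 = 1937 (a product of primes ≡ 1 (mod 4)); a representation of m scales to one of n via (k·x)² + (k·y)² = k²(x² + y²). Each prime p ≡ 1 (mod 4) is itself a sum of two squares; find a² by testing p − a² for a perfect square:
  13: 13 − 1² = 12, 13 − 2² = 9 = 3² ⇒ 13 = 2² + 3².
  149: 149 − 1² = 148, 149 − 2² = 145, 149 − 3² = 140, 149 − 4² = 133, 149 − 5² = 124, 149 − 6² = 113, 149 − 7² = 100 = 10² ⇒ 149 = 7² + 10².
  Combine using the Brahmagupta–Fibonacci identity (a² + b²)(c² + d²) = (ac − bd)² + (ad + bc)² = (ac + bd)² + (ad − bc)²:
  13 · 149 = 1937: from (2² + 3²)(7² + 10²), take (2·7 − 3·10, 2·10 + 3·7) = (14 − 30, 20 + 21) = (-16, 41); dropping signs (only squares matter) gives (16, 41); check 16² + 41² = 256 + 1681 = 1937 ✓.
  Scale by k = 5: (5·16, 5·41) = (80, 205).
Step 4: Order so x ≤ y and verify: 80² + 205² = 6400 + 42025 = 48425 = n. ✓

n = 48425 = 80² + 205² (one valid representation with x ≤ y).


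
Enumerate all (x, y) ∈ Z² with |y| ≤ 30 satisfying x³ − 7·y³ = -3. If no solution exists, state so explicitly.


The equation is x³ - 7y³ = -3. For fixed y, x³ = 7·y³ − 3, so a solution requires the RHS to be a perfect cube.
Strategy: iterate y from -30 to 30, compute RHS = 7·y³ − 3, and check whether it is a (positive or negative) perfect cube.
Check small values of y:
  y = 0: RHS = -3 is not a perfect cube.
  y = 1: RHS = 4 is not a perfect cube.
  y = -1: RHS = -10 is not a perfect cube.
  y = 2: RHS = 53 is not a perfect cube.
  y = -2: RHS = -59 is not a perfect cube.
  y = 3: RHS = 186 is not a perfect cube.
  y = -3: RHS = -192 is not a perfect cube.
Continuing the search up to |y| = 30 finds no solutions either.
No (x, y) in the scanned range satisfies the equation.

No integer solutions with |y| ≤ 30.


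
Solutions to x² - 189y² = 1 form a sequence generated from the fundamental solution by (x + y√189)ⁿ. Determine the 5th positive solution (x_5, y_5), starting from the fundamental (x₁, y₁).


Step 1: Find the fundamental solution (x₁, y₁) of x² - 189y² = 1.
  Expand √189 as a continued fraction. a₀ = ⌊√189⌋ = 13; iterate m_{k+1} = d_k·a_k − m_k, d_{k+1} = (189 − m_{k+1}²)/d_k, a_{k+1} = ⌊(a₀ + m_{k+1})/d_{k+1}⌋ (starting m₀ = 0, d₀ = 1), with convergents p_k = a_k·p_{k-1} + p_{k-2}, q_k = a_k·q_{k-1} + q_{k-2} (p₋₁ = 1, q₋₁ = 0):
  k = 0: a₀ = 13; p₀/q₀ = 13/1; p₀² − 189·q₀² = 169 − 189 = -20.
  k = 1: m = 13, d = 20, a = ⌊(13 + 13)/20⌋ = 1; p/q = (1·13 + 1)/(1·1 + 0) = 14/1; p² − 189·q² = 196 − 189 = 7.
  k = 2: m = 7, d = 7, a = ⌊(13 + 7)/7⌋ = 2; p/q = (2·14 + 13)/(2·1 + 1) = 41/3; p² − 189·q² = 1681 − 1701 = -20.
  k = 3: m = 7, d = 20, a = ⌊(13 + 7)/20⌋ = 1; p/q = (1·41 + 14)/(1·3 + 1) = 55/4; p² − 189·q² = 3025 − 3024 = 1.
  The first convergent with p² − 189·q² = 1 gives the fundamental solution (x₁, y₁) = (55, 4).
Step 2: Apply the recurrence (x_{n+1}, y_{n+1}) = (x₁x_n + 189y₁y_n, x₁y_n + y₁x_n) repeatedly.
  From (x_1, y_1) = (55, 4): x_2 = 55·55 + 189·4·4 = 6049; y_2 = 55·4 + 4·55 = 440.
  From (x_2, y_2) = (6049, 440): x_3 = 55·6049 + 189·4·440 = 665335; y_3 = 55·440 + 4·6049 = 48396.
  From (x_3, y_3) = (665335, 48396): x_4 = 55·665335 + 189·4·48396 = 73180801; y_4 = 55·48396 + 4·665335 = 5323120.
  From (x_4, y_4) = (73180801, 5323120): x_5 = 55·73180801 + 189·4·5323120 = 8049222775; y_5 = 55·5323120 + 4·73180801 = 585494804.
Step 3: Verify x_5² - 189·y_5² = 64789987281578700625 - 64789987281578700624 = 1 (should be 1). ✓

(x_1, y_1) = (55, 4); (x_5, y_5) = (8049222775, 585494804).


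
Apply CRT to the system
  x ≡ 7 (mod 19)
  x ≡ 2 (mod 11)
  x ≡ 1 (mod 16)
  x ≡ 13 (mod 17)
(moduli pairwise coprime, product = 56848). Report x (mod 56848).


Product of moduli M = 19 · 11 · 16 · 17 = 56848.
Merge one congruence at a time:
  Start: x ≡ 7 (mod 19).
  Combine with x ≡ 2 (mod 11); new modulus lcm = 209.
    Write x = 7 + 19·t and substitute into x ≡ 2 (mod 11): 19·t ≡ 2 − 7 = -5 (mod 11).
    Reduce coefficients mod 11: 8·t ≡ 6 (mod 11).
    The inverse of 8 mod 11 is 7 (since 8·7 = 56 = 5·11 + 1), so t ≡ 7·6 = 42 ≡ 9 (mod 11).
    Then x = 7 + 19·9 = 178, valid modulo lcm(19, 11) = 209: x ≡ 178 (mod 209).
  Combine with x ≡ 1 (mod 16); new modulus lcm = 3344.
    Write x = 178 + 209·t and substitute into x ≡ 1 (mod 16): 209·t ≡ 1 − 178 = -177 (mod 16).
    Reduce coefficients mod 16: 1·t ≡ 15 (mod 16).
    So t ≡ 15 (mod 16).
    Then x = 178 + 209·15 = 3313, valid modulo lcm(209, 16) = 3344: x ≡ 3313 (mod 3344).
  Combine with x ≡ 13 (mod 17); new modulus lcm = 56848.
    Write x = 3313 + 3344·t and substitute into x ≡ 13 (mod 17): 3344·t ≡ 13 − 3313 = -3300 (mod 17).
    Reduce coefficients mod 17: 12·t ≡ 15 (mod 17).
    The inverse of 12 mod 17 is 10 (since 12·10 = 120 = 7·17 + 1), so t ≡ 10·15 = 150 ≡ 14 (mod 17).
    Then x = 3313 + 3344·14 = 50129, valid modulo lcm(3344, 17) = 56848: x ≡ 50129 (mod 56848).
Verify against each original: 50129 mod 19 = 7, 50129 mod 11 = 2, 50129 mod 16 = 1, 50129 mod 17 = 13.

x ≡ 50129 (mod 56848).


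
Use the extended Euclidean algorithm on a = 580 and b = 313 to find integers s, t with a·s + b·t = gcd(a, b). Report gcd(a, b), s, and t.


Euclidean algorithm on (580, 313) — divide until remainder is 0:
  580 = 1 · 313 + 267
  313 = 1 · 267 + 46
  267 = 5 · 46 + 37
  46 = 1 · 37 + 9
  37 = 4 · 9 + 1
  9 = 9 · 1 + 0
gcd(580, 313) = 1.
Track Bezout coefficients alongside the remainders: start with r₀ = 580 = a·1 + b·0 (s = 1, t = 0) and r₁ = 313 = a·0 + b·1 (s = 0, t = 1); each new remainder r_{k+1} = r_{k-1} − q_k·r_k inherits s_{k+1} = s_{k-1} − q_k·s_k, t_{k+1} = t_{k-1} − q_k·t_k, so r_k = a·s_k + b·t_k at every step:
  q = 1: r = 267, s = 1 − 1·0 = 1, t = 0 − 1·1 = -1  (check: 580·1 + 313·(-1) = 267)
  q = 1: r = 46, s = 0 − 1·1 = -1, t = 1 − 1·(-1) = 2  (check: 580·(-1) + 313·2 = 46)
  q = 5: r = 37, s = 1 − 5·(-1) = 6, t = -1 − 5·2 = -11  (check: 580·6 + 313·(-11) = 37)
  q = 1: r = 9, s = -1 − 1·6 = -7, t = 2 − 1·(-11) = 13  (check: 580·(-7) + 313·13 = 9)
  q = 4: r = 1, s = 6 − 4·(-7) = 34, t = -11 − 4·13 = -63  (check: 580·34 + 313·(-63) = 1)
The row with r = 1 (the gcd) gives the Bezout coefficients s = 34, t = -63.
Result: 580 · (34) + 313 · (-63) = 1.

gcd(580, 313) = 1; s = 34, t = -63 (check: 580·34 + 313·(-63) = 1).


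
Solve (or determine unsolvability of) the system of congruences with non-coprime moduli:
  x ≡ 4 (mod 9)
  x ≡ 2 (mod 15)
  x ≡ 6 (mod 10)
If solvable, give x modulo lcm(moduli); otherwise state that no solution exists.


Moduli 9, 15, 10 are not pairwise coprime, so CRT works modulo lcm(m_i) when all pairwise compatibility conditions hold.
Pairwise compatibility: gcd(m_i, m_j) must divide a_i - a_j for every pair.
Merge one congruence at a time:
  Start: x ≡ 4 (mod 9).
  Combine with x ≡ 2 (mod 15): gcd(9, 15) = 3, and 2 - 4 = -2 is NOT divisible by 3.
    ⇒ system is inconsistent (no integer solution).

No solution (the system is inconsistent).


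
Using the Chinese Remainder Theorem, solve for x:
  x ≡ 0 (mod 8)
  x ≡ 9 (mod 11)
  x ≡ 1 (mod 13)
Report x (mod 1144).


Moduli 8, 11, 13 are pairwise coprime; by CRT there is a unique solution modulo M = 8 · 11 · 13 = 1144.
Solve pairwise, accumulating the modulus:
  Start with x ≡ 0 (mod 8).
  Combine with x ≡ 9 (mod 11): since gcd(8, 11) = 1, we get a unique residue mod 88.
    Write x = 0 + 8·t and substitute into x ≡ 9 (mod 11): 8·t ≡ 9 − 0 = 9 (mod 11).
    The inverse of 8 mod 11 is 7 (since 8·7 = 56 = 5·11 + 1), so t ≡ 7·9 = 63 ≡ 8 (mod 11).
    Then x = 0 + 8·8 = 64, valid modulo lcm(8, 11) = 88: x ≡ 64 (mod 88).
  Combine with x ≡ 1 (mod 13): since gcd(88, 13) = 1, we get a unique residue mod 1144.
    Write x = 64 + 88·t and substitute into x ≡ 1 (mod 13): 88·t ≡ 1 − 64 = -63 (mod 13).
    Reduce coefficients mod 13: 10·t ≡ 2 (mod 13).
    The inverse of 10 mod 13 is 4 (since 10·4 = 40 = 3·13 + 1), so t ≡ 4·2 = 8 ≡ 8 (mod 13).
    Then x = 64 + 88·8 = 768, valid modulo lcm(88, 13) = 1144: x ≡ 768 (mod 1144).
Verify: 768 mod 8 = 0 ✓, 768 mod 11 = 9 ✓, 768 mod 13 = 1 ✓.

x ≡ 768 (mod 1144).


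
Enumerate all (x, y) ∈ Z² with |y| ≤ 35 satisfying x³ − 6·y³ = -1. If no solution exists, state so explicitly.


The equation is x³ - 6y³ = -1. For fixed y, x³ = 6·y³ − 1, so a solution requires the RHS to be a perfect cube.
Strategy: iterate y from -35 to 35, compute RHS = 6·y³ − 1, and check whether it is a (positive or negative) perfect cube.
Check small values of y:
  y = 0: RHS = -1 = (-1)³ ⇒ x = -1 works.
  y = 1: RHS = 5 is not a perfect cube.
  y = -1: RHS = -7 is not a perfect cube.
  y = 2: RHS = 47 is not a perfect cube.
  y = -2: RHS = -49 is not a perfect cube.
  y = 3: RHS = 161 is not a perfect cube.
  y = -3: RHS = -163 is not a perfect cube.
Continuing the search up to |y| = 35 finds no further solutions beyond those listed.
Collected solutions: (-1, 0).

Solutions (with |y| ≤ 35): (-1, 0).


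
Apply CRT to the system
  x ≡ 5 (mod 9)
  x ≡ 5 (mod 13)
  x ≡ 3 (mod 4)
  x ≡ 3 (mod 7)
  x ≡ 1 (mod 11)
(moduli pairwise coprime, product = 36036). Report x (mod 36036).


Product of moduli M = 9 · 13 · 4 · 7 · 11 = 36036.
Merge one congruence at a time:
  Start: x ≡ 5 (mod 9).
  Combine with x ≡ 5 (mod 13); new modulus lcm = 117.
    Write x = 5 + 9·t and substitute into x ≡ 5 (mod 13): 9·t ≡ 5 − 5 = 0 (mod 13).
    The inverse of 9 mod 13 is 3 (since 9·3 = 27 = 2·13 + 1), so t ≡ 3·0 = 0 ≡ 0 (mod 13).
    Then x = 5 + 9·0 = 5, valid modulo lcm(9, 13) = 117: x ≡ 5 (mod 117).
  Combine with x ≡ 3 (mod 4); new modulus lcm = 468.
    Write x = 5 + 117·t and substitute into x ≡ 3 (mod 4): 117·t ≡ 3 − 5 = -2 (mod 4).
    Reduce coefficients mod 4: 1·t ≡ 2 (mod 4).
    So t ≡ 2 (mod 4).
    Then x = 5 + 117·2 = 239, valid modulo lcm(117, 4) = 468: x ≡ 239 (mod 468).
  Combine with x ≡ 3 (mod 7); new modulus lcm = 3276.
    Write x = 239 + 468·t and substitute into x ≡ 3 (mod 7): 468·t ≡ 3 − 239 = -236 (mod 7).
    Reduce coefficients mod 7: 6·t ≡ 2 (mod 7).
    The inverse of 6 mod 7 is 6 (since 6·6 = 36 = 5·7 + 1), so t ≡ 6·2 = 12 ≡ 5 (mod 7).
    Then x = 239 + 468·5 = 2579, valid modulo lcm(468, 7) = 3276: x ≡ 2579 (mod 3276).
  Combine with x ≡ 1 (mod 11); new modulus lcm = 36036.
    Write x = 2579 + 3276·t and substitute into x ≡ 1 (mod 11): 3276·t ≡ 1 − 2579 = -2578 (mod 11).
    Reduce coefficients mod 11: 9·t ≡ 7 (mod 11).
    The inverse of 9 mod 11 is 5 (since 9·5 = 45 = 4·11 + 1), so t ≡ 5·7 = 35 ≡ 2 (mod 11).
    Then x = 2579 + 3276·2 = 9131, valid modulo lcm(3276, 11) = 36036: x ≡ 9131 (mod 36036).
Verify against each original: 9131 mod 9 = 5, 9131 mod 13 = 5, 9131 mod 4 = 3, 9131 mod 7 = 3, 9131 mod 11 = 1.

x ≡ 9131 (mod 36036).


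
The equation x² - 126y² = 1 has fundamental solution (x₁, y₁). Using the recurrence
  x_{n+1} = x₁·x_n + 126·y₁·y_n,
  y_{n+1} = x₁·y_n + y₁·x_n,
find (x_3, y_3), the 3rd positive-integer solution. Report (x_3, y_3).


Step 1: Find the fundamental solution (x₁, y₁) of x² - 126y² = 1.
  Expand √126 as a continued fraction. a₀ = ⌊√126⌋ = 11; iterate m_{k+1} = d_k·a_k − m_k, d_{k+1} = (126 − m_{k+1}²)/d_k, a_{k+1} = ⌊(a₀ + m_{k+1})/d_{k+1}⌋ (starting m₀ = 0, d₀ = 1), with convergents p_k = a_k·p_{k-1} + p_{k-2}, q_k = a_k·q_{k-1} + q_{k-2} (p₋₁ = 1, q₋₁ = 0):
  k = 0: a₀ = 11; p₀/q₀ = 11/1; p₀² − 126·q₀² = 121 − 126 = -5.
  k = 1: m = 11, d = 5, a = ⌊(11 + 11)/5⌋ = 4; p/q = (4·11 + 1)/(4·1 + 0) = 45/4; p² − 126·q² = 2025 − 2016 = 9.
  k = 2: m = 9, d = 9, a = ⌊(11 + 9)/9⌋ = 2; p/q = (2·45 + 11)/(2·4 + 1) = 101/9; p² − 126·q² = 10201 − 10206 = -5.
  k = 3: m = 9, d = 5, a = ⌊(11 + 9)/5⌋ = 4; p/q = (4·101 + 45)/(4·9 + 4) = 449/40; p² − 126·q² = 201601 − 201600 = 1.
  The first convergent with p² − 126·q² = 1 gives the fundamental solution (x₁, y₁) = (449, 40).
Step 2: Apply the recurrence (x_{n+1}, y_{n+1}) = (x₁x_n + 126y₁y_n, x₁y_n + y₁x_n) repeatedly.
  From (x_1, y_1) = (449, 40): x_2 = 449·449 + 126·40·40 = 403201; y_2 = 449·40 + 40·449 = 35920.
  From (x_2, y_2) = (403201, 35920): x_3 = 449·403201 + 126·40·35920 = 362074049; y_3 = 449·35920 + 40·403201 = 32256120.
Step 3: Verify x_3² - 126·y_3² = 131097616959254401 - 131097616959254400 = 1 (should be 1). ✓

(x_1, y_1) = (449, 40); (x_3, y_3) = (362074049, 32256120).


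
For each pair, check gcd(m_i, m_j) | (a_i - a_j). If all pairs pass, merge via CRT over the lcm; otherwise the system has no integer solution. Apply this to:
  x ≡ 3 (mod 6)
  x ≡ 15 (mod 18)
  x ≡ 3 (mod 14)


Moduli 6, 18, 14 are not pairwise coprime, so CRT works modulo lcm(m_i) when all pairwise compatibility conditions hold.
Pairwise compatibility: gcd(m_i, m_j) must divide a_i - a_j for every pair.
Merge one congruence at a time:
  Start: x ≡ 3 (mod 6).
  Combine with x ≡ 15 (mod 18): gcd(6, 18) = 6; 15 - 3 = 12, which IS divisible by 6, so compatible.
    Write x = 3 + 6·t and substitute into x ≡ 15 (mod 18): 6·t ≡ 15 − 3 = 12 (mod 18).
    Divide the congruence (and modulus) by g = 6: 1·t ≡ 2 (mod 3).
    So t ≡ 2 (mod 3).
    Then x = 3 + 6·2 = 15, valid modulo lcm(6, 18) = 18: x ≡ 15 (mod 18).
  Combine with x ≡ 3 (mod 14): gcd(18, 14) = 2; 3 - 15 = -12, which IS divisible by 2, so compatible.
    Write x = 15 + 18·t and substitute into x ≡ 3 (mod 14): 18·t ≡ 3 − 15 = -12 (mod 14).
    Divide the congruence (and modulus) by g = 2: 9·t ≡ -6 (mod 7).
    Reduce coefficients mod 7: 2·t ≡ 1 (mod 7).
    The inverse of 2 mod 7 is 4 (since 2·4 = 8 = 1·7 + 1), so t ≡ 4·1 = 4 ≡ 4 (mod 7).
    Then x = 15 + 18·4 = 87, valid modulo lcm(18, 14) = 126: x ≡ 87 (mod 126).
Verify: 87 mod 6 = 3, 87 mod 18 = 15, 87 mod 14 = 3.

x ≡ 87 (mod 126).


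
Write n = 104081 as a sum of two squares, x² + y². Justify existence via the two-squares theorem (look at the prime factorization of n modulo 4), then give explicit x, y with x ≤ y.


Step 1: Factor n = 104081 = 29 · 37 · 97.
Step 2: Check the mod-4 condition on each prime factor: 29 ≡ 1 (mod 4), exponent 1; 37 ≡ 1 (mod 4), exponent 1; 97 ≡ 1 (mod 4), exponent 1.
All primes ≡ 3 (mod 4) appear to even exponent (or don't appear), so by the two-squares theorem n IS expressible as a sum of two squares.
Step 3: Build a representation. Here n = 29 · 37 · 97 is a product of primes ≡ 1 (mod 4). Each prime p ≡ 1 (mod 4) is itself a sum of two squares; find a² by testing p − a² for a perfect square:
  29: 29 − 1² = 28, 29 − 2² = 25 = 5² ⇒ 29 = 2² + 5².
  37: 37 − 1² = 36 = 6² ⇒ 37 = 1² + 6².
  97: 97 − 1² = 96, 97 − 2² = 93, 97 − 3² = 88, 97 − 4² = 81 = 9² ⇒ 97 = 4² + 9².
  Combine using the Brahmagupta–Fibonacci identity (a² + b²)(c² + d²) = (ac − bd)² + (ad + bc)² = (ac + bd)² + (ad − bc)²:
  29 · 37 = 1073: from (2² + 5²)(1² + 6²), take (2·1 − 5·6, 2·6 + 5·1) = (2 − 30, 12 + 5) = (-28, 17); dropping signs (only squares matter) gives (28, 17); check 28² + 17² = 784 + 289 = 1073 ✓.
  1073 · 97 = 104081: from (28² + 17²)(4² + 9²), take (28·4 − 17·9, 28·9 + 17·4) = (112 − 153, 252 + 68) = (-41, 320); dropping signs (only squares matter) gives (41, 320); check 41² + 320² = 1681 + 102400 = 104081 ✓.
Step 4: Order so x ≤ y and verify: 41² + 320² = 1681 + 102400 = 104081 = n. ✓

n = 104081 = 41² + 320² (one valid representation with x ≤ y).


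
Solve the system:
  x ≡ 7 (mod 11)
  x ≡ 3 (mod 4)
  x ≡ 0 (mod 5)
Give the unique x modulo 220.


Moduli 11, 4, 5 are pairwise coprime; by CRT there is a unique solution modulo M = 11 · 4 · 5 = 220.
Solve pairwise, accumulating the modulus:
  Start with x ≡ 7 (mod 11).
  Combine with x ≡ 3 (mod 4): since gcd(11, 4) = 1, we get a unique residue mod 44.
    Write x = 7 + 11·t and substitute into x ≡ 3 (mod 4): 11·t ≡ 3 − 7 = -4 (mod 4).
    Reduce coefficients mod 4: 3·t ≡ 0 (mod 4).
    The inverse of 3 mod 4 is 3 (since 3·3 = 9 = 2·4 + 1), so t ≡ 3·0 = 0 ≡ 0 (mod 4).
    Then x = 7 + 11·0 = 7, valid modulo lcm(11, 4) = 44: x ≡ 7 (mod 44).
  Combine with x ≡ 0 (mod 5): since gcd(44, 5) = 1, we get a unique residue mod 220.
    Write x = 7 + 44·t and substitute into x ≡ 0 (mod 5): 44·t ≡ 0 − 7 = -7 (mod 5).
    Reduce coefficients mod 5: 4·t ≡ 3 (mod 5).
    The inverse of 4 mod 5 is 4 (since 4·4 = 16 = 3·5 + 1), so t ≡ 4·3 = 12 ≡ 2 (mod 5).
    Then x = 7 + 44·2 = 95, valid modulo lcm(44, 5) = 220: x ≡ 95 (mod 220).
Verify: 95 mod 11 = 7 ✓, 95 mod 4 = 3 ✓, 95 mod 5 = 0 ✓.

x ≡ 95 (mod 220).


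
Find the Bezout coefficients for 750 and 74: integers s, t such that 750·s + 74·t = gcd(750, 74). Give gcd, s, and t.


Euclidean algorithm on (750, 74) — divide until remainder is 0:
  750 = 10 · 74 + 10
  74 = 7 · 10 + 4
  10 = 2 · 4 + 2
  4 = 2 · 2 + 0
gcd(750, 74) = 2.
Track Bezout coefficients alongside the remainders: start with r₀ = 750 = a·1 + b·0 (s = 1, t = 0) and r₁ = 74 = a·0 + b·1 (s = 0, t = 1); each new remainder r_{k+1} = r_{k-1} − q_k·r_k inherits s_{k+1} = s_{k-1} − q_k·s_k, t_{k+1} = t_{k-1} − q_k·t_k, so r_k = a·s_k + b·t_k at every step:
  q = 10: r = 10, s = 1 − 10·0 = 1, t = 0 − 10·1 = -10  (check: 750·1 + 74·(-10) = 10)
  q = 7: r = 4, s = 0 − 7·1 = -7, t = 1 − 7·(-10) = 71  (check: 750·(-7) + 74·71 = 4)
  q = 2: r = 2, s = 1 − 2·(-7) = 15, t = -10 − 2·71 = -152  (check: 750·15 + 74·(-152) = 2)
The row with r = 2 (the gcd) gives the Bezout coefficients s = 15, t = -152.
Result: 750 · (15) + 74 · (-152) = 2.

gcd(750, 74) = 2; s = 15, t = -152 (check: 750·15 + 74·(-152) = 2).


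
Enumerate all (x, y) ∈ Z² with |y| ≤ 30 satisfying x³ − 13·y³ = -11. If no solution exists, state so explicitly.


The equation is x³ - 13y³ = -11. For fixed y, x³ = 13·y³ − 11, so a solution requires the RHS to be a perfect cube.
Strategy: iterate y from -30 to 30, compute RHS = 13·y³ − 11, and check whether it is a (positive or negative) perfect cube.
Check small values of y:
  y = 0: RHS = -11 is not a perfect cube.
  y = 1: RHS = 2 is not a perfect cube.
  y = -1: RHS = -24 is not a perfect cube.
  y = 2: RHS = 93 is not a perfect cube.
  y = -2: RHS = -115 is not a perfect cube.
  y = 3: RHS = 340 is not a perfect cube.
  y = -3: RHS = -362 is not a perfect cube.
Continuing the search up to |y| = 30 finds no solutions either.
No (x, y) in the scanned range satisfies the equation.

No integer solutions with |y| ≤ 30.


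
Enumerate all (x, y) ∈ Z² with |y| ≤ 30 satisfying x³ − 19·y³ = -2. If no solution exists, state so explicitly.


The equation is x³ - 19y³ = -2. For fixed y, x³ = 19·y³ − 2, so a solution requires the RHS to be a perfect cube.
Strategy: iterate y from -30 to 30, compute RHS = 19·y³ − 2, and check whether it is a (positive or negative) perfect cube.
Check small values of y:
  y = 0: RHS = -2 is not a perfect cube.
  y = 1: RHS = 17 is not a perfect cube.
  y = -1: RHS = -21 is not a perfect cube.
  y = 2: RHS = 150 is not a perfect cube.
  y = -2: RHS = -154 is not a perfect cube.
  y = 3: RHS = 511 is not a perfect cube.
  y = -3: RHS = -515 is not a perfect cube.
Continuing the search up to |y| = 30 finds no solutions either.
No (x, y) in the scanned range satisfies the equation.

No integer solutions with |y| ≤ 30.


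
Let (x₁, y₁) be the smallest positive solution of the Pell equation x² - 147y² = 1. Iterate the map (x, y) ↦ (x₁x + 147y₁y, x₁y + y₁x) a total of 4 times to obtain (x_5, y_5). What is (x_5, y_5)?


Step 1: Find the fundamental solution (x₁, y₁) of x² - 147y² = 1.
  Expand √147 as a continued fraction. a₀ = ⌊√147⌋ = 12; iterate m_{k+1} = d_k·a_k − m_k, d_{k+1} = (147 − m_{k+1}²)/d_k, a_{k+1} = ⌊(a₀ + m_{k+1})/d_{k+1}⌋ (starting m₀ = 0, d₀ = 1), with convergents p_k = a_k·p_{k-1} + p_{k-2}, q_k = a_k·q_{k-1} + q_{k-2} (p₋₁ = 1, q₋₁ = 0):
  k = 0: a₀ = 12; p₀/q₀ = 12/1; p₀² − 147·q₀² = 144 − 147 = -3.
  k = 1: m = 12, d = 3, a = ⌊(12 + 12)/3⌋ = 8; p/q = (8·12 + 1)/(8·1 + 0) = 97/8; p² − 147·q² = 9409 − 9408 = 1.
  The first convergent with p² − 147·q² = 1 gives the fundamental solution (x₁, y₁) = (97, 8).
Step 2: Apply the recurrence (x_{n+1}, y_{n+1}) = (x₁x_n + 147y₁y_n, x₁y_n + y₁x_n) repeatedly.
  From (x_1, y_1) = (97, 8): x_2 = 97·97 + 147·8·8 = 18817; y_2 = 97·8 + 8·97 = 1552.
  From (x_2, y_2) = (18817, 1552): x_3 = 97·18817 + 147·8·1552 = 3650401; y_3 = 97·1552 + 8·18817 = 301080.
  From (x_3, y_3) = (3650401, 301080): x_4 = 97·3650401 + 147·8·301080 = 708158977; y_4 = 97·301080 + 8·3650401 = 58407968.
  From (x_4, y_4) = (708158977, 58407968): x_5 = 97·708158977 + 147·8·58407968 = 137379191137; y_5 = 97·58407968 + 8·708158977 = 11330844712.
Step 3: Verify x_5² - 147·y_5² = 18873042157456379352769 - 18873042157456379352768 = 1 (should be 1). ✓

(x_1, y_1) = (97, 8); (x_5, y_5) = (137379191137, 11330844712).
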